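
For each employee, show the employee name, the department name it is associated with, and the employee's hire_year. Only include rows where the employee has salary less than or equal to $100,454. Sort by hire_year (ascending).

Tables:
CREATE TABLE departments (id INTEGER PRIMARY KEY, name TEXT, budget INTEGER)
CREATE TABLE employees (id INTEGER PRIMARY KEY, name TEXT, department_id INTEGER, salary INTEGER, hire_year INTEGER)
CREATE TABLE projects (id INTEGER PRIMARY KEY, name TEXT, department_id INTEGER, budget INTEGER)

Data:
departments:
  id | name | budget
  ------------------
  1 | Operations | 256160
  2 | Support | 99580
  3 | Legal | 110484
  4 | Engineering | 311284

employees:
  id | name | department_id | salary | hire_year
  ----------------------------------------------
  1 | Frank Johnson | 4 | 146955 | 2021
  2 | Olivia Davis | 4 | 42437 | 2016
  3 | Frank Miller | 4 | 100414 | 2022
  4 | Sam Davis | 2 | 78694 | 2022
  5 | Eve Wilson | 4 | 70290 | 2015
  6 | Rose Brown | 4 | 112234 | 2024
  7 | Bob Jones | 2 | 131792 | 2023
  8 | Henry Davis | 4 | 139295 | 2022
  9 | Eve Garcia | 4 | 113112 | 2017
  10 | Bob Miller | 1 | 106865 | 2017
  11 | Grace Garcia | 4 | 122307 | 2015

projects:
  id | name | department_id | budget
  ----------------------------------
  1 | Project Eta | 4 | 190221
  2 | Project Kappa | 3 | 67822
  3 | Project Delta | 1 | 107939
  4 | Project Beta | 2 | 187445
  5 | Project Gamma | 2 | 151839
SELECT c.name, p.name AS department, c.hire_year FROM employees c JOIN departments p ON c.department_id = p.id WHERE c.salary <= 100454 ORDER BY c.hire_year ASC

Execution result:
name | department | hire_year
Eve Wilson | Engineering | 2015
Olivia Davis | Engineering | 2016
Frank Miller | Engineering | 2022
Sam Davis | Support | 2022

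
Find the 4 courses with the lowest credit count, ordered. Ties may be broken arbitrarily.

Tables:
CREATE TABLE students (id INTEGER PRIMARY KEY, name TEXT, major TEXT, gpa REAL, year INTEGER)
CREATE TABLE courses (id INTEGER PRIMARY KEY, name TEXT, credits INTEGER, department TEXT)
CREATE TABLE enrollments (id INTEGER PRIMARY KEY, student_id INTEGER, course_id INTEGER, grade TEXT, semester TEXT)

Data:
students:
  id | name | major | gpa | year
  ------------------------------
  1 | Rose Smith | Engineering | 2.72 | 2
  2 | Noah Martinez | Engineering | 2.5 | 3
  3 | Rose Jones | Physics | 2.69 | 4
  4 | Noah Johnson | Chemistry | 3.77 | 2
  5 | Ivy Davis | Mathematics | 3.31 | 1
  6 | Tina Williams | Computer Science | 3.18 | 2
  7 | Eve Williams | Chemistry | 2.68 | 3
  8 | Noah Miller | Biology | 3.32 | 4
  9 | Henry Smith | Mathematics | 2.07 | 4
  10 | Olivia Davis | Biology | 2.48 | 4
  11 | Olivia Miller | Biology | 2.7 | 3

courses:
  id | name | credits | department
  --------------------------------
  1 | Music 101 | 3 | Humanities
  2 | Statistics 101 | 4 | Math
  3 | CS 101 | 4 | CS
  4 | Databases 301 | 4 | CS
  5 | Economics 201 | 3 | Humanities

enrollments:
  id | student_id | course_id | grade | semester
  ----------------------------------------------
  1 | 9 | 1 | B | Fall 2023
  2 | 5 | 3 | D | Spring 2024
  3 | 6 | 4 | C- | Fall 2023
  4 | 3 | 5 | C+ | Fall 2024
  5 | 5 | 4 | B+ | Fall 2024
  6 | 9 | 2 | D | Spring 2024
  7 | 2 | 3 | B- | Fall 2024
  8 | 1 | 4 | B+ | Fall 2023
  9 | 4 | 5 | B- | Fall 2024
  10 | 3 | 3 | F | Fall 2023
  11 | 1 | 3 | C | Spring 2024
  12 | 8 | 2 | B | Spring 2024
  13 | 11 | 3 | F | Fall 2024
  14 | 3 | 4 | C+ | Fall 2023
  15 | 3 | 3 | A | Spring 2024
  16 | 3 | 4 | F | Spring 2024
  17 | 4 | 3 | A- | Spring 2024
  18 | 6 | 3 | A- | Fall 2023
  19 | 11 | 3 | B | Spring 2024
SELECT name, credits FROM courses ORDER BY credits ASC LIMIT 4

Execution result:
name | credits
Music 101 | 3
Economics 201 | 3
Statistics 101 | 4
CS 101 | 4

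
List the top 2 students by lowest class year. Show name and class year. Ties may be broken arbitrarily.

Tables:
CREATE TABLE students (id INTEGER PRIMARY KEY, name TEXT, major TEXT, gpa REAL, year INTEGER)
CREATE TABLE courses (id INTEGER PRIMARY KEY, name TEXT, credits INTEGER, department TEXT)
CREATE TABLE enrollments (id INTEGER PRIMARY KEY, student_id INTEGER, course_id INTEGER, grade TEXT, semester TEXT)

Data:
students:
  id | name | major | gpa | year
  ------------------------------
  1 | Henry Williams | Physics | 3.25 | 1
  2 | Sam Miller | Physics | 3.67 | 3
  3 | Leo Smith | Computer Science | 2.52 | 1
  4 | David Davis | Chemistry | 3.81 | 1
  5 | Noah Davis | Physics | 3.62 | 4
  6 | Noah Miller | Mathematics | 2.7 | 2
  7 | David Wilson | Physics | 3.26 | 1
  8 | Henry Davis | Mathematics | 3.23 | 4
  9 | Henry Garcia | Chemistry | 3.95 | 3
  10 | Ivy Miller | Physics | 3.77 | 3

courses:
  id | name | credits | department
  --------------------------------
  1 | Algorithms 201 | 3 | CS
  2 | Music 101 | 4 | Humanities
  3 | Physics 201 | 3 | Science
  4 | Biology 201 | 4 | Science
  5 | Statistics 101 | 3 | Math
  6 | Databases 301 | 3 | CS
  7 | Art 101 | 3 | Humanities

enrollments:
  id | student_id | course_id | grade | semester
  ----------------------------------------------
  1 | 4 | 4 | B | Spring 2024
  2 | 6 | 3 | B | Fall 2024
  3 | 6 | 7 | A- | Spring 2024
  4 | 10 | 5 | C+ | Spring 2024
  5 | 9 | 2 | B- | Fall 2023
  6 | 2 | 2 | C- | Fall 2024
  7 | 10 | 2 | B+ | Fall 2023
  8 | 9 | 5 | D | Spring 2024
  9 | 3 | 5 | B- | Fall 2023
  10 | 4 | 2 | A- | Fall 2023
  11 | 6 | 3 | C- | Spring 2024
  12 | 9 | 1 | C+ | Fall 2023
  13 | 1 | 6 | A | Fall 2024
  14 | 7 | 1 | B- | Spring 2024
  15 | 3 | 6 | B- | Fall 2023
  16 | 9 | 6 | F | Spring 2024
SELECT name, year FROM students ORDER BY year ASC LIMIT 2

Execution result:
name | year
Henry Williams | 1
Leo Smith | 1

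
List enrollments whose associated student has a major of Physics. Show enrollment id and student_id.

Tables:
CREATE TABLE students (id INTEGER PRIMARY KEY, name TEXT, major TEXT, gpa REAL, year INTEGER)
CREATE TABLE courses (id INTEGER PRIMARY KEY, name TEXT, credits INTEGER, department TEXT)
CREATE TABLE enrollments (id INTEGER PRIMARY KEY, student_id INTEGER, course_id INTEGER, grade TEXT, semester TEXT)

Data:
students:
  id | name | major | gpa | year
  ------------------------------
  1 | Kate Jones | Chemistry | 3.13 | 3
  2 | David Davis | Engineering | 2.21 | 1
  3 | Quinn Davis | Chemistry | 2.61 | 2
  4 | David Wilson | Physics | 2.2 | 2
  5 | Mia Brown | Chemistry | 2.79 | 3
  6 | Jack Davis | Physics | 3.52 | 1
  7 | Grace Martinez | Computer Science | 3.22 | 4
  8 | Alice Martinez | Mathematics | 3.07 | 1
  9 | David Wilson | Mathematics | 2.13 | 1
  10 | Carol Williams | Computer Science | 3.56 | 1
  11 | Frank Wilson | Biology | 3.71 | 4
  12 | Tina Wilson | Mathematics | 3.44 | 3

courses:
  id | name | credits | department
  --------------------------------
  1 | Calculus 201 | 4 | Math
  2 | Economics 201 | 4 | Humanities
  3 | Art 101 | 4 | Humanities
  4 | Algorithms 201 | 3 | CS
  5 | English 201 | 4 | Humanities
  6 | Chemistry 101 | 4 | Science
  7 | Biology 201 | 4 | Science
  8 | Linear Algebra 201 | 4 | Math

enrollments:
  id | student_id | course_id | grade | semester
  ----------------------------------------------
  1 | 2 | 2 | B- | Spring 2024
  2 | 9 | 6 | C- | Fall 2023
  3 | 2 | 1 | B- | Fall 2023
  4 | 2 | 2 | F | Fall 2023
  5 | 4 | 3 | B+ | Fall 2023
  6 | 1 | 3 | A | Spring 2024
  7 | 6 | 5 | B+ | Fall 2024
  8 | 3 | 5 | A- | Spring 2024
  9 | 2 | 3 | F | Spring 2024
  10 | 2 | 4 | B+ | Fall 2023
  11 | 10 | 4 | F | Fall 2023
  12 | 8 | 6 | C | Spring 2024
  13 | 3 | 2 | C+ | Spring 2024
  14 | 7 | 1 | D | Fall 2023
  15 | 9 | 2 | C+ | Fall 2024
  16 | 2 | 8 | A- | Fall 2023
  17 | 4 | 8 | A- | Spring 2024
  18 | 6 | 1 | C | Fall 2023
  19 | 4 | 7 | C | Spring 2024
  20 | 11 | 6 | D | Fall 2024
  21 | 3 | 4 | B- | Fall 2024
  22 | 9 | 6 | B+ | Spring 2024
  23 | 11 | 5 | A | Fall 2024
SELECT id, student_id FROM enrollments WHERE student_id IN (SELECT id FROM students WHERE major = 'Physics')

Execution result:
id | student_id
5 | 4
7 | 6
17 | 4
18 | 6
19 | 4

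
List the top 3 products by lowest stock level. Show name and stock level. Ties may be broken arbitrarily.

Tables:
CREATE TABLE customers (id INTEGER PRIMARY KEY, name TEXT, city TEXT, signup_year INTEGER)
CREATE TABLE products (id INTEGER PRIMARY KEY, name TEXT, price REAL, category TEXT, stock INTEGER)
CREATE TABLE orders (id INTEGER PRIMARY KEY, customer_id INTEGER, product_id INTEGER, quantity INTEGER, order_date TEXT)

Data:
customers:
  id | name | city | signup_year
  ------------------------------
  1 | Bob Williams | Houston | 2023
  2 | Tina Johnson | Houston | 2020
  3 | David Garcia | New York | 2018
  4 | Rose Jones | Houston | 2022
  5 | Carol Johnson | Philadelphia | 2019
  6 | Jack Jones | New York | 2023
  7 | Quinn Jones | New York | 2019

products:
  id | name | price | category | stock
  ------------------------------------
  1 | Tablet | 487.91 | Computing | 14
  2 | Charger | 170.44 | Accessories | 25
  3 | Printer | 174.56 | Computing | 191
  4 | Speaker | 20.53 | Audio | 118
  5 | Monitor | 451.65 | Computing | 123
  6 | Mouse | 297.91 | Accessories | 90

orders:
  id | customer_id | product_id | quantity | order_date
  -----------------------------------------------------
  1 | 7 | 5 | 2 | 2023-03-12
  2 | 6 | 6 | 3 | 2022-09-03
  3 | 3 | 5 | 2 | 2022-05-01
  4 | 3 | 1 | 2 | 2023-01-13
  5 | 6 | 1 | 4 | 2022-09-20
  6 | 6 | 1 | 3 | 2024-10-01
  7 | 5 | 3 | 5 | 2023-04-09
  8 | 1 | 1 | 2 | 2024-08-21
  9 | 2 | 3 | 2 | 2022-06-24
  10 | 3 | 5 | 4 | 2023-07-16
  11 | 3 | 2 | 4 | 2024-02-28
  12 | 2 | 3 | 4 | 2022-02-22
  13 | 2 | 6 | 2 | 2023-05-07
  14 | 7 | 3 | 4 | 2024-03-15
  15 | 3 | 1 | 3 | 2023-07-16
SELECT name, stock FROM products ORDER BY stock ASC LIMIT 3

Execution result:
name | stock
Tablet | 14
Charger | 25
Mouse | 90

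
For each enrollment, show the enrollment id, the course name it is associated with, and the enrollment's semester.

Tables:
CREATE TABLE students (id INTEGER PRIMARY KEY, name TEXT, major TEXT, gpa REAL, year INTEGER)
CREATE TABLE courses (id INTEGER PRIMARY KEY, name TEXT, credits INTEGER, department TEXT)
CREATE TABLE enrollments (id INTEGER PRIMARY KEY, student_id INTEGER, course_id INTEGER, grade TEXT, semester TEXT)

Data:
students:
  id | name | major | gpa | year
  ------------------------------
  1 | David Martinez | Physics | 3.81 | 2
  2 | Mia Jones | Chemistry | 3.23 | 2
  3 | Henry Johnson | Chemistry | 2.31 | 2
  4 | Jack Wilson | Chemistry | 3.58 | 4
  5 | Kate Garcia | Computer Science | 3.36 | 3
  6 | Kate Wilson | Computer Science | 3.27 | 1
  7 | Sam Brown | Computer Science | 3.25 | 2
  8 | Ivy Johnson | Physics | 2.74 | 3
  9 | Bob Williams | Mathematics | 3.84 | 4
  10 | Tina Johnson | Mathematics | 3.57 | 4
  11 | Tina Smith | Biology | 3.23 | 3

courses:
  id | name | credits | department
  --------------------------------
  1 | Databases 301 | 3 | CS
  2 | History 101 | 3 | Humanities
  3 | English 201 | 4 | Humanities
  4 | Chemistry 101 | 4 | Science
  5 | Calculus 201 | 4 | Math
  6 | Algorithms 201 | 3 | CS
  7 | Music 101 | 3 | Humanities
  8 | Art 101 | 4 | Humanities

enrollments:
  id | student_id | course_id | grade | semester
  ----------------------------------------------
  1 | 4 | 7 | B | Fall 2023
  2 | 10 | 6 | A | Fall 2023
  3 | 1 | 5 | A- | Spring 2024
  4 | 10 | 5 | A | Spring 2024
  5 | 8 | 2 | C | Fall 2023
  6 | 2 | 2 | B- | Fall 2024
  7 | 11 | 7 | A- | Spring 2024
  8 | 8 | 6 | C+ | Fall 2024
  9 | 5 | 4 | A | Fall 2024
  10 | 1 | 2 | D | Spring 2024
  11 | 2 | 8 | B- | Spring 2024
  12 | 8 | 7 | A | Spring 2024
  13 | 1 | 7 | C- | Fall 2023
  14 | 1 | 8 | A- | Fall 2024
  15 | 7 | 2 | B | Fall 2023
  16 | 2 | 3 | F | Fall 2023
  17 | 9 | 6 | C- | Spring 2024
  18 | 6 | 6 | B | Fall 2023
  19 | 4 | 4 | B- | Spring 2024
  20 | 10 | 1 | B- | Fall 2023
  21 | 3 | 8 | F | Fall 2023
SELECT c.id, p.name AS course, c.semester FROM enrollments c JOIN courses p ON c.course_id = p.id

Execution result:
id | course | semester
1 | Music 101 | Fall 2023
2 | Algorithms 201 | Fall 2023
3 | Calculus 201 | Spring 2024
4 | Calculus 201 | Spring 2024
5 | History 101 | Fall 2023
6 | History 101 | Fall 2024
7 | Music 101 | Spring 2024
8 | Algorithms 201 | Fall 2024
9 | Chemistry 101 | Fall 2024
10 | History 101 | Spring 2024
11 | Art 101 | Spring 2024
12 | Music 101 | Spring 2024
13 | Music 101 | Fall 2023
14 | Art 101 | Fall 2024
15 | History 101 | Fall 2023
16 | English 201 | Fall 2023
17 | Algorithms 201 | Spring 2024
18 | Algorithms 201 | Fall 2023
19 | Chemistry 101 | Spring 2024
20 | Databases 301 | Fall 2023
21 | Art 101 | Fall 2023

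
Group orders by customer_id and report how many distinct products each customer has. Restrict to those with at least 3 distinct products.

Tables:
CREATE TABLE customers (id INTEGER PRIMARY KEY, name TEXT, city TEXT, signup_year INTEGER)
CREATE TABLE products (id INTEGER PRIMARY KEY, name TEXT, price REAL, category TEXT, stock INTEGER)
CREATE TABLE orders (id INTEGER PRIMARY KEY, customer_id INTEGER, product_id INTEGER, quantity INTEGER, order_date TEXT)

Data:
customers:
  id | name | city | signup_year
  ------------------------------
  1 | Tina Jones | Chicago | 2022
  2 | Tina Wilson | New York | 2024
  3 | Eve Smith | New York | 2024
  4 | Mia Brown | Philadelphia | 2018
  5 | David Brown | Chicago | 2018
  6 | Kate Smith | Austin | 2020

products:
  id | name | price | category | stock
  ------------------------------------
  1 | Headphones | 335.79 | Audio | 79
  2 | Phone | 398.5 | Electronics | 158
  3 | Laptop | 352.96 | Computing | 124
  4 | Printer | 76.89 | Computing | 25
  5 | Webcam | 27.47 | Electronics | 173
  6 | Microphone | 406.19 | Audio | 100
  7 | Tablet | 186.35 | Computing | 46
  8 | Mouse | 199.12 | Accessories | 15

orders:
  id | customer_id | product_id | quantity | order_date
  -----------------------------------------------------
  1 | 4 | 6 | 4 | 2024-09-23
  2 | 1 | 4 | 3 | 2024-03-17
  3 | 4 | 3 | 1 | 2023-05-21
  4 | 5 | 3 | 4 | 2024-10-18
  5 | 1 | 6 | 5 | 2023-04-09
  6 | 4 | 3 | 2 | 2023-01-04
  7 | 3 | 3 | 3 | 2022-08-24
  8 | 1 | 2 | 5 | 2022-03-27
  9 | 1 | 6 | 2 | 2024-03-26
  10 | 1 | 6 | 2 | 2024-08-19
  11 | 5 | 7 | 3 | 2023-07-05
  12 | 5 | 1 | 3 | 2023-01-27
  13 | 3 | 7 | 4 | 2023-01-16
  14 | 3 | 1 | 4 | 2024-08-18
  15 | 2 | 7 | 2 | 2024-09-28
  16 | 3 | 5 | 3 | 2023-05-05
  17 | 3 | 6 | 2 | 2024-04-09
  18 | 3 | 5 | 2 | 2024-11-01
SELECT customer_id, COUNT(DISTINCT product_id) AS distinct_product_count FROM orders GROUP BY customer_id HAVING COUNT(DISTINCT product_id) >= 3

Execution result:
customer_id | distinct_product_count
1 | 3
3 | 5
5 | 3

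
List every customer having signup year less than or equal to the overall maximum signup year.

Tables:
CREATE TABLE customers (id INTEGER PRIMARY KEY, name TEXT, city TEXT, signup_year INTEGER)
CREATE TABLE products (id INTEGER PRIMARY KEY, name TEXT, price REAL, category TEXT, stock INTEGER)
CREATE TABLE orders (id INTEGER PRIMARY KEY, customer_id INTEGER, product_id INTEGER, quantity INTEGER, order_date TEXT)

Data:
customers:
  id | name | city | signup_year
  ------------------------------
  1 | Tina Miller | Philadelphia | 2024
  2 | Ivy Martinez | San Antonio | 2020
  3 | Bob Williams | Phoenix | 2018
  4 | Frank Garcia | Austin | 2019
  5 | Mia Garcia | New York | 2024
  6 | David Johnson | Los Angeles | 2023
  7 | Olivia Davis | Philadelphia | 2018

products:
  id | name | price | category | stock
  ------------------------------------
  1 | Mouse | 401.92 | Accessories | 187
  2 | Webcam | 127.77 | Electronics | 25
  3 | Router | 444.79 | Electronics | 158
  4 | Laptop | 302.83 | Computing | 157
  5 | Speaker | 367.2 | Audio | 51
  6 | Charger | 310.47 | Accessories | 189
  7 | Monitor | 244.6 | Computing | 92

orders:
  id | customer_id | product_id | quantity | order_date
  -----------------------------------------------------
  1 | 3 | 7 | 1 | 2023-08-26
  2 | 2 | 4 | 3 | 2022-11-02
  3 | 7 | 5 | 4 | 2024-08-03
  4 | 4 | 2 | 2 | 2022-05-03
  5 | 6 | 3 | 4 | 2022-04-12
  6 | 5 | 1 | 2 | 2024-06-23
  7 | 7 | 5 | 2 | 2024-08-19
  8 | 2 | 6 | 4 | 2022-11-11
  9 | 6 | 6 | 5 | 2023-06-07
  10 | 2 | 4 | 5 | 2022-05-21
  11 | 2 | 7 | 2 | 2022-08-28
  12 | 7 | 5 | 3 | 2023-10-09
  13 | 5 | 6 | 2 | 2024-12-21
SELECT name, signup_year FROM customers WHERE signup_year <= (SELECT MAX(signup_year) FROM customers)

Execution result:
name | signup_year
Tina Miller | 2024
Ivy Martinez | 2020
Bob Williams | 2018
Frank Garcia | 2019
Mia Garcia | 2024
David Johnson | 2023
Olivia Davis | 2018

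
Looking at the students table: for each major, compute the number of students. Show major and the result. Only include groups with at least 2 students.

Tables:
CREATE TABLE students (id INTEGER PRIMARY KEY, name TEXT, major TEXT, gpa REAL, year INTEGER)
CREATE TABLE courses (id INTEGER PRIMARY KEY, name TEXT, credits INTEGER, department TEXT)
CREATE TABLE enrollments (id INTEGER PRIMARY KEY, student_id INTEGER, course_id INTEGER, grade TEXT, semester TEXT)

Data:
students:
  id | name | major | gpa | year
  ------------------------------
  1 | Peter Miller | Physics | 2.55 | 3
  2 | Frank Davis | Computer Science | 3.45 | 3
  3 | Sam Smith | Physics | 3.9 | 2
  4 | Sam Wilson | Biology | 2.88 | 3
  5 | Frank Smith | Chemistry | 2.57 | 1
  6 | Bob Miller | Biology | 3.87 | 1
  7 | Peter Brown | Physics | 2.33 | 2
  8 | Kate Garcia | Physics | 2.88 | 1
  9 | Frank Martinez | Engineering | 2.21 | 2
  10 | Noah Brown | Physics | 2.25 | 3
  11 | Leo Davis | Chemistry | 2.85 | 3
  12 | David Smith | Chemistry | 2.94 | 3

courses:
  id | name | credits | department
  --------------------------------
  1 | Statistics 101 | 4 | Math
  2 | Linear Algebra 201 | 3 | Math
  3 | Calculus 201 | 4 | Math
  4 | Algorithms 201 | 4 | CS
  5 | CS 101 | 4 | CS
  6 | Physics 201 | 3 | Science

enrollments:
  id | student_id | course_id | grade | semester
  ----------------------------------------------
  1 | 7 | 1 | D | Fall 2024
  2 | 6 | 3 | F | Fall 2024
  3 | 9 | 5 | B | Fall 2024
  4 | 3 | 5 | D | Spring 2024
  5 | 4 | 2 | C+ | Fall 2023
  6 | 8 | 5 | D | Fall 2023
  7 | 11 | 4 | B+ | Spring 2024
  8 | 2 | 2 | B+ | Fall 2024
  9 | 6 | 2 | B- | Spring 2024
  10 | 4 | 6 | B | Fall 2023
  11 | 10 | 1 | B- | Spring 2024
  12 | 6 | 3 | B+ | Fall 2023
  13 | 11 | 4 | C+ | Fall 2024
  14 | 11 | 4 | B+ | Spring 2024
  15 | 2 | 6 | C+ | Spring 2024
SELECT major, COUNT(*) AS n FROM students GROUP BY major HAVING COUNT(*) >= 2

Execution result:
major | n
Biology | 2
Chemistry | 3
Physics | 5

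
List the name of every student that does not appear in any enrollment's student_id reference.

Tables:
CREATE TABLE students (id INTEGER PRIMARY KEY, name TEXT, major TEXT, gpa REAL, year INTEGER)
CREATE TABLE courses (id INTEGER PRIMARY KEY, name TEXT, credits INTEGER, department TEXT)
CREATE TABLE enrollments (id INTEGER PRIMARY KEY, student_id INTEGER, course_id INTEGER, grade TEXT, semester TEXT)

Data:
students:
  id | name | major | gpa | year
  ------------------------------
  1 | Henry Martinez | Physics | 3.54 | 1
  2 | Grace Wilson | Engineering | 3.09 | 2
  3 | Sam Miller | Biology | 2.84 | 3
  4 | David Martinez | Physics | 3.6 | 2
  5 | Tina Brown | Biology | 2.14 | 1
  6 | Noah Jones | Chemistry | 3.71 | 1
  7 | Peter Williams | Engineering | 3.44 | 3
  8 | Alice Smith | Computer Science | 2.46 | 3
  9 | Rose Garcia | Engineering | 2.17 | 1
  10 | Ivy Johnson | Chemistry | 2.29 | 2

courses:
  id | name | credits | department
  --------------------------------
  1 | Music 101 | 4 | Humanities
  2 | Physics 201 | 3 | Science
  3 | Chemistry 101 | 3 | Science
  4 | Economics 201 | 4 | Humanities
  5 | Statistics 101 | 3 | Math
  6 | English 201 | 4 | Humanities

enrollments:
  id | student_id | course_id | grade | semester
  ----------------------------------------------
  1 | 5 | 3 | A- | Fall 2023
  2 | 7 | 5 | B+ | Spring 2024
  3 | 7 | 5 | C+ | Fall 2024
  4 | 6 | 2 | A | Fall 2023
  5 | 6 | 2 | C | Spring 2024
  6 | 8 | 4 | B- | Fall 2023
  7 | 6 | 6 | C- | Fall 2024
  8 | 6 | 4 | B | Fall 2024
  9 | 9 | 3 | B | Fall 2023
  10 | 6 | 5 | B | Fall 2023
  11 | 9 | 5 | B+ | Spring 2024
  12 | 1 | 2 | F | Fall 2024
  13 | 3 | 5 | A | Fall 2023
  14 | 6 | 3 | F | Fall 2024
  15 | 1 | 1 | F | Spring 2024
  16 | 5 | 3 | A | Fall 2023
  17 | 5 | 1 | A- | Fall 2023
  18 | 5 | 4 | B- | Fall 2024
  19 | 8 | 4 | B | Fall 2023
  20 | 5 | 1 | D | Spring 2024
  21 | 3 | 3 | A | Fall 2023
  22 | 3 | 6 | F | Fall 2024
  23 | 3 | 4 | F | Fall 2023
SELECT p.name FROM students p LEFT JOIN enrollments c ON c.student_id = p.id WHERE c.id IS NULL

Execution result:
name
Grace Wilson
David Martinez
Ivy Johnson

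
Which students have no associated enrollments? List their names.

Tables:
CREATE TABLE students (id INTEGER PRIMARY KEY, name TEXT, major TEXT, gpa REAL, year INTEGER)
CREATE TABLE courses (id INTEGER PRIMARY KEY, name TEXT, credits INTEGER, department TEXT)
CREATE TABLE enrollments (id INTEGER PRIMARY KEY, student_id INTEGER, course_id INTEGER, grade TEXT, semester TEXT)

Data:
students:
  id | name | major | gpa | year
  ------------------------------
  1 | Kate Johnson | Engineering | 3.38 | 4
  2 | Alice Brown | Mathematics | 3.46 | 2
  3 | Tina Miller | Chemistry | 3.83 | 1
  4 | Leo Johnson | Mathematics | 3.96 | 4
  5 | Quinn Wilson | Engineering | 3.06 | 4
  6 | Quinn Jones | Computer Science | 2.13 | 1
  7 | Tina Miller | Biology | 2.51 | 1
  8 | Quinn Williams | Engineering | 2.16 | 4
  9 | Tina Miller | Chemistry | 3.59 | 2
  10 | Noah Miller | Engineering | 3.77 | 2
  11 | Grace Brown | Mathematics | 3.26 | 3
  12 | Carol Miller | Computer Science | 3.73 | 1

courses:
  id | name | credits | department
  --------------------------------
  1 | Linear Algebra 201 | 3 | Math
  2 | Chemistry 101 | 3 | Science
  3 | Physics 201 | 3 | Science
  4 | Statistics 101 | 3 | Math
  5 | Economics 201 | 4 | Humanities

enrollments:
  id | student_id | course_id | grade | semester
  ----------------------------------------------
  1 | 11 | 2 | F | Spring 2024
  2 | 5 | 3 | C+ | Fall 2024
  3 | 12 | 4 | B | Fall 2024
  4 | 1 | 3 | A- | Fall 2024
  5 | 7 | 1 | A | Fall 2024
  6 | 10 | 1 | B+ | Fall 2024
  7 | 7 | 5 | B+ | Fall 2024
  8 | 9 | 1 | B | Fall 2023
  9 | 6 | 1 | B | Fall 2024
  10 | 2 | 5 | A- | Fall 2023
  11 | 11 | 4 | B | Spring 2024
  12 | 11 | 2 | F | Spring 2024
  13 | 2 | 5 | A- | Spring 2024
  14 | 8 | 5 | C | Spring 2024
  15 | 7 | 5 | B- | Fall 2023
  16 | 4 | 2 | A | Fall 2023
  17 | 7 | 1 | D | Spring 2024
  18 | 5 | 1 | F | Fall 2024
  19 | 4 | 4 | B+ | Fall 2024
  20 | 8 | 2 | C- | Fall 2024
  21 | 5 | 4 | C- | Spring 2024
SELECT p.name FROM students p LEFT JOIN enrollments c ON c.student_id = p.id WHERE c.id IS NULL

Execution result:
Tina Miller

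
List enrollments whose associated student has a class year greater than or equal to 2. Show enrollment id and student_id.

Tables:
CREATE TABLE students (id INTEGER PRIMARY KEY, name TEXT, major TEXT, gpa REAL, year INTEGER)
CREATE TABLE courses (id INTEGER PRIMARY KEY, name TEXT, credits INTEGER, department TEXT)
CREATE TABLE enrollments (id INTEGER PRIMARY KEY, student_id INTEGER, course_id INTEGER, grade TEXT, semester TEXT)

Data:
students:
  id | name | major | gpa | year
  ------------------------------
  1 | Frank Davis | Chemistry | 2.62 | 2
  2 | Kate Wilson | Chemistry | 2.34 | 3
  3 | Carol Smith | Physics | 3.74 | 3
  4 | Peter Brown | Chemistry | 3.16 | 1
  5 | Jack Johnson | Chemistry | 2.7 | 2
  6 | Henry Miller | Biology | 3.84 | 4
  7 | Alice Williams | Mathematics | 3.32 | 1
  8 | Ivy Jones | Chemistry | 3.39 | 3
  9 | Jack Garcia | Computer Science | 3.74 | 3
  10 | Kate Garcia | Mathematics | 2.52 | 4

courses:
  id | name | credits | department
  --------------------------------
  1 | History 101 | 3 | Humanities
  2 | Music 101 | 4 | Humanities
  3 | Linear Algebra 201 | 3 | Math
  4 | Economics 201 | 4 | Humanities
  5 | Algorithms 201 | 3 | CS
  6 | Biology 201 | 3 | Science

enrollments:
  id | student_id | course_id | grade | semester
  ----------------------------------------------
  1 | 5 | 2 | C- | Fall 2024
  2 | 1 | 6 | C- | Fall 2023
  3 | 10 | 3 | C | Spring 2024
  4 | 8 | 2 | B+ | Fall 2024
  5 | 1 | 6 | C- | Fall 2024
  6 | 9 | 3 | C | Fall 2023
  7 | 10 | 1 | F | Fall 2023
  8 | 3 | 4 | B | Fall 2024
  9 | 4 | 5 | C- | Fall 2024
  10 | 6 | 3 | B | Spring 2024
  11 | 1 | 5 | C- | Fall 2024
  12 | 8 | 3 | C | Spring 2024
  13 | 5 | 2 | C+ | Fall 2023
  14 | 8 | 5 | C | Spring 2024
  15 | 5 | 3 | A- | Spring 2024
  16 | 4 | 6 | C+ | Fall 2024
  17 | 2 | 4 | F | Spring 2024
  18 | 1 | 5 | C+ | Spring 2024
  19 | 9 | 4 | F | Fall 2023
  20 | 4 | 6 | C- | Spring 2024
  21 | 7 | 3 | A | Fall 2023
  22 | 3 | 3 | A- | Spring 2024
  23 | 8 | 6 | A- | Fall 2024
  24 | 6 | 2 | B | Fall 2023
SELECT id, student_id FROM enrollments WHERE student_id IN (SELECT id FROM students WHERE year >= 2)

Execution result:
id | student_id
1 | 5
2 | 1
3 | 10
4 | 8
5 | 1
6 | 9
7 | 10
8 | 3
10 | 6
11 | 1
12 | 8
13 | 5
14 | 8
15 | 5
17 | 2
18 | 1
19 | 9
22 | 3
23 | 8
24 | 6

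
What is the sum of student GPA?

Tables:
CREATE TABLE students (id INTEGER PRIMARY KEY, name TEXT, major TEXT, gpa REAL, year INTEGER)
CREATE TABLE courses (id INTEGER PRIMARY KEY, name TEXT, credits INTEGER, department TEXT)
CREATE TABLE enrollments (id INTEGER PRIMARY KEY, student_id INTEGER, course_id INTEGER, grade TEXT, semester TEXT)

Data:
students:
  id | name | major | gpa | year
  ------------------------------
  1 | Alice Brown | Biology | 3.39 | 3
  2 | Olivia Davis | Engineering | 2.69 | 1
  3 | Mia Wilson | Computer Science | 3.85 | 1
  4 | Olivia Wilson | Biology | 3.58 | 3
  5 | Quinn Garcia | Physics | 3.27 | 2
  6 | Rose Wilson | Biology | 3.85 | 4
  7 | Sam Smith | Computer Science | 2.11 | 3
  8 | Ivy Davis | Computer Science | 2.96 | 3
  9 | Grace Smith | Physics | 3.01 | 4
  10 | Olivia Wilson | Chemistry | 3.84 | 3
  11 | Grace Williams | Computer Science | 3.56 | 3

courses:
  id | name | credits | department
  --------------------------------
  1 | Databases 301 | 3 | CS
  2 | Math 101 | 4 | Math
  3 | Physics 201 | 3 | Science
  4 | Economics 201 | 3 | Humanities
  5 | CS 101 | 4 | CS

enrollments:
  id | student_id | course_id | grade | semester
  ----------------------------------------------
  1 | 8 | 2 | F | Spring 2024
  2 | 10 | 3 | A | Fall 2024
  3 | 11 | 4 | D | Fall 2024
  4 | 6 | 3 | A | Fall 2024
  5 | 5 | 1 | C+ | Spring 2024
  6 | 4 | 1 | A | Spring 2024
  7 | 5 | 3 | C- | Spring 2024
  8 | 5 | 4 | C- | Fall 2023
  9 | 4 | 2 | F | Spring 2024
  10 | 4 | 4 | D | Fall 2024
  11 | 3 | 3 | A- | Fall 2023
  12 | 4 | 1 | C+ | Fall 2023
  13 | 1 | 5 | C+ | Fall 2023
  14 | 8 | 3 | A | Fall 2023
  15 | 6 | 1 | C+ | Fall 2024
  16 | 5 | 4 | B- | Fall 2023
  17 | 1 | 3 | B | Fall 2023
SELECT SUM(gpa) FROM students

Execution result:
36.11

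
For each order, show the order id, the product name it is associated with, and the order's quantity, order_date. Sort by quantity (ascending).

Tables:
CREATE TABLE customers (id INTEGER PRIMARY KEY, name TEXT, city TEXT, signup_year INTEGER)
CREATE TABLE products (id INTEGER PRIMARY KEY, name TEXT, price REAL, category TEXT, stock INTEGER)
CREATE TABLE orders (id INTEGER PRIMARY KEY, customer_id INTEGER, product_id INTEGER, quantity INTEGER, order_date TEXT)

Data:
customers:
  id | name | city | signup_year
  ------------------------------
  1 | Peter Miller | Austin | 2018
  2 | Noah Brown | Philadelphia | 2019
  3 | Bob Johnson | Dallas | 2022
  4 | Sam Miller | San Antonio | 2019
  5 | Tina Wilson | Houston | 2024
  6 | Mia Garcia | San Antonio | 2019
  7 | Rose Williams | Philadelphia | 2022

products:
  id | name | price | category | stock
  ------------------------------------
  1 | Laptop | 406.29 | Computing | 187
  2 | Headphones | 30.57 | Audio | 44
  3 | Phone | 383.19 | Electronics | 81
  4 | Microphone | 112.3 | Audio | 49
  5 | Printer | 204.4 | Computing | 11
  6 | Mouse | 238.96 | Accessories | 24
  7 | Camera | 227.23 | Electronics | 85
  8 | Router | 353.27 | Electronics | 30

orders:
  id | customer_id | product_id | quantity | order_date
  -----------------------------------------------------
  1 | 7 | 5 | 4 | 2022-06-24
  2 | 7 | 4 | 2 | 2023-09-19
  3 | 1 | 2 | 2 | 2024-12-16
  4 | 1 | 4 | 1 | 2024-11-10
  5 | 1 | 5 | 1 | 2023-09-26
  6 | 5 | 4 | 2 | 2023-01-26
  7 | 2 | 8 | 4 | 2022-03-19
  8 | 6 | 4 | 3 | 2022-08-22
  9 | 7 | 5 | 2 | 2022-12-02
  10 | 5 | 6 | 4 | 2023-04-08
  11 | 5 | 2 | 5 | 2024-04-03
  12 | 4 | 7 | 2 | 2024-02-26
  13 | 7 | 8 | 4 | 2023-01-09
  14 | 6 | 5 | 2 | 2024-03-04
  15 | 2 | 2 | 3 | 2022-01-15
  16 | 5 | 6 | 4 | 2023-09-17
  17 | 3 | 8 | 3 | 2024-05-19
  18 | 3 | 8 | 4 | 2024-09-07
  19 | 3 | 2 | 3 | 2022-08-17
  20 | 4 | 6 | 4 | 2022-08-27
SELECT c.id, p.name AS product, c.quantity, c.order_date FROM orders c JOIN products p ON c.product_id = p.id ORDER BY c.quantity ASC

Execution result:
id | product | quantity | order_date
4 | Microphone | 1 | 2024-11-10
5 | Printer | 1 | 2023-09-26
2 | Microphone | 2 | 2023-09-19
3 | Headphones | 2 | 2024-12-16
6 | Microphone | 2 | 2023-01-26
9 | Printer | 2 | 2022-12-02
12 | Camera | 2 | 2024-02-26
14 | Printer | 2 | 2024-03-04
8 | Microphone | 3 | 2022-08-22
15 | Headphones | 3 | 2022-01-15
17 | Router | 3 | 2024-05-19
19 | Headphones | 3 | 2022-08-17
1 | Printer | 4 | 2022-06-24
7 | Router | 4 | 2022-03-19
10 | Mouse | 4 | 2023-04-08
13 | Router | 4 | 2023-01-09
16 | Mouse | 4 | 2023-09-17
18 | Router | 4 | 2024-09-07
20 | Mouse | 4 | 2022-08-27
11 | Headphones | 5 | 2024-04-03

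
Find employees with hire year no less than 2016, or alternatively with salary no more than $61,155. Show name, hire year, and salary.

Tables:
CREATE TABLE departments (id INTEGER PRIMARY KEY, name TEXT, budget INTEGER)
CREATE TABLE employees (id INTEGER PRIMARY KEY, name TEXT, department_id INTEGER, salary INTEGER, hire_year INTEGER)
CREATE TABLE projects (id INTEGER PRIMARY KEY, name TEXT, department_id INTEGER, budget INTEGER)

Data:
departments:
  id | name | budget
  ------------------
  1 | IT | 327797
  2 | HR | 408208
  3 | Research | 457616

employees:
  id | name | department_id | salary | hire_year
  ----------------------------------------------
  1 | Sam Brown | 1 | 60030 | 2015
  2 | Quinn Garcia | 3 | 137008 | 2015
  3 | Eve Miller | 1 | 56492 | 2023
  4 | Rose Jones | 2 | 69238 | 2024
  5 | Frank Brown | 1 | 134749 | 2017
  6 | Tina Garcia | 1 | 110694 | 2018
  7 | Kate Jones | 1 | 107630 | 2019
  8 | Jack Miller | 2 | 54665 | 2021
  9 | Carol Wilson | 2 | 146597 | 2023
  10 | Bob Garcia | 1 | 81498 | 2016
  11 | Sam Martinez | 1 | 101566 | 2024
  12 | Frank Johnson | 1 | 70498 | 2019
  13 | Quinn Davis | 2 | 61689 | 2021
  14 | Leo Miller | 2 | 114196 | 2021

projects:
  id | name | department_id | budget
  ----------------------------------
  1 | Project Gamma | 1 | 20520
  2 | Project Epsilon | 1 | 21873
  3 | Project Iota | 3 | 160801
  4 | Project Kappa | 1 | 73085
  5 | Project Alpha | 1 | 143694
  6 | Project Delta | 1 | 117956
SELECT name, hire_year, salary FROM employees WHERE hire_year >= 2016 OR salary <= 61155

Execution result:
name | hire_year | salary
Sam Brown | 2015 | 60030
Eve Miller | 2023 | 56492
Rose Jones | 2024 | 69238
Frank Brown | 2017 | 134749
Tina Garcia | 2018 | 110694
Kate Jones | 2019 | 107630
Jack Miller | 2021 | 54665
Carol Wilson | 2023 | 146597
Bob Garcia | 2016 | 81498
Sam Martinez | 2024 | 101566
Frank Johnson | 2019 | 70498
Quinn Davis | 2021 | 61689
Leo Miller | 2021 | 114196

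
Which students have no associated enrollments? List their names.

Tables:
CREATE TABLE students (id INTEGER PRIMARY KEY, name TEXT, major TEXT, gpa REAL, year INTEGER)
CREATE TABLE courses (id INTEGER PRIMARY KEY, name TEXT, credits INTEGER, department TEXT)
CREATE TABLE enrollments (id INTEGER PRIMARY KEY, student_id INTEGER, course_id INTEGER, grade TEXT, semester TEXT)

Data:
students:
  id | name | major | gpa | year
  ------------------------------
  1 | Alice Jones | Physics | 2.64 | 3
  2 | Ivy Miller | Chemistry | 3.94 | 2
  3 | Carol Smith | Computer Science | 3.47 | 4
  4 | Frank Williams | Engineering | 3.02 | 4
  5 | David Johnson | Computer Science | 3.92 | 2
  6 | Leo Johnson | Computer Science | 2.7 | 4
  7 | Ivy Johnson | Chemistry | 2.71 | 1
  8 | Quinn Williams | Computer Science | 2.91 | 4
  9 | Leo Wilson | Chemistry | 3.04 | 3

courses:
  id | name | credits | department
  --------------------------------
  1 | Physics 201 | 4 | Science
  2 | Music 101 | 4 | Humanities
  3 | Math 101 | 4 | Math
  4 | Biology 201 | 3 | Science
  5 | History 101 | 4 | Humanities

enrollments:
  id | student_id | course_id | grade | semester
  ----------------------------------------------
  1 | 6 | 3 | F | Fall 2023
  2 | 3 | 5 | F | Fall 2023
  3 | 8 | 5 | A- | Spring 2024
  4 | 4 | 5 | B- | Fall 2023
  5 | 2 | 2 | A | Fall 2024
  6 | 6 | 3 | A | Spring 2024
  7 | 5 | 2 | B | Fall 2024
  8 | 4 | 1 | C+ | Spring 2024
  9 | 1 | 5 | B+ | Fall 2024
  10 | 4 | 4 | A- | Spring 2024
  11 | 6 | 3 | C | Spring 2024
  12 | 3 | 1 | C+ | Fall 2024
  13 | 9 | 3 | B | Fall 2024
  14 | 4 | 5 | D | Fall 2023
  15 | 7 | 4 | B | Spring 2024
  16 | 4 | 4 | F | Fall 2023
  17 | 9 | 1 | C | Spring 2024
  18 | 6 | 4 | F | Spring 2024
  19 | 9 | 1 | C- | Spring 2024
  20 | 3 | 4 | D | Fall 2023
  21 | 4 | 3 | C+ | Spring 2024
SELECT p.name FROM students p LEFT JOIN enrollments c ON c.student_id = p.id WHERE c.id IS NULL

Execution result:
(no rows)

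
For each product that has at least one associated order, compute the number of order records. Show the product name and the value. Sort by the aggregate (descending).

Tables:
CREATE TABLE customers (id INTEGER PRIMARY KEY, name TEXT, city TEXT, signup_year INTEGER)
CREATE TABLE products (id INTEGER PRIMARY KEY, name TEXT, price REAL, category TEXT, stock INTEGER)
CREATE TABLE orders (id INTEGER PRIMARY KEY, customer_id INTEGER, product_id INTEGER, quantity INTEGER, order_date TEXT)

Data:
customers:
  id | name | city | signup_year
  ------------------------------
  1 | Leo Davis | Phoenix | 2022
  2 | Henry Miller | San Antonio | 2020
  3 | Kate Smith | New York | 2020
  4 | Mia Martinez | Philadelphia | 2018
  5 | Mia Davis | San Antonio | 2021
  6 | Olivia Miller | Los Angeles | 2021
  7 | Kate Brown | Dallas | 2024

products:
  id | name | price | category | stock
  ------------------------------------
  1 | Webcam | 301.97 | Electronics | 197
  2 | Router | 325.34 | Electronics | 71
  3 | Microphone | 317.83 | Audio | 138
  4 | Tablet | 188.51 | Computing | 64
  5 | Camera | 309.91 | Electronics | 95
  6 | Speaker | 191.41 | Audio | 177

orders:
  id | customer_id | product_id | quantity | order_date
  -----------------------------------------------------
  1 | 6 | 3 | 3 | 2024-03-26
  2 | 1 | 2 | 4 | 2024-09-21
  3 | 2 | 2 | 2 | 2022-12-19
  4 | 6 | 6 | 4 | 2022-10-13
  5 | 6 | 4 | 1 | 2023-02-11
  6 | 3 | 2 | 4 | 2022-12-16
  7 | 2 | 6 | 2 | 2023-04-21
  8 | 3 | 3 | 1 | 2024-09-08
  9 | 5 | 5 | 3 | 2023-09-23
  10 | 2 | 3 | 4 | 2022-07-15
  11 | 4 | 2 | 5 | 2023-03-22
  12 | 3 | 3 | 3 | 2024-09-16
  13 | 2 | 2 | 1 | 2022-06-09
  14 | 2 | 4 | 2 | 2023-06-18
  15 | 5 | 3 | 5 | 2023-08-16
SELECT p.name, COUNT(*) AS n FROM orders c JOIN products p ON c.product_id = p.id GROUP BY p.id, p.name ORDER BY n DESC

Execution result:
name | n
Router | 5
Microphone | 5
Tablet | 2
Speaker | 2
Camera | 1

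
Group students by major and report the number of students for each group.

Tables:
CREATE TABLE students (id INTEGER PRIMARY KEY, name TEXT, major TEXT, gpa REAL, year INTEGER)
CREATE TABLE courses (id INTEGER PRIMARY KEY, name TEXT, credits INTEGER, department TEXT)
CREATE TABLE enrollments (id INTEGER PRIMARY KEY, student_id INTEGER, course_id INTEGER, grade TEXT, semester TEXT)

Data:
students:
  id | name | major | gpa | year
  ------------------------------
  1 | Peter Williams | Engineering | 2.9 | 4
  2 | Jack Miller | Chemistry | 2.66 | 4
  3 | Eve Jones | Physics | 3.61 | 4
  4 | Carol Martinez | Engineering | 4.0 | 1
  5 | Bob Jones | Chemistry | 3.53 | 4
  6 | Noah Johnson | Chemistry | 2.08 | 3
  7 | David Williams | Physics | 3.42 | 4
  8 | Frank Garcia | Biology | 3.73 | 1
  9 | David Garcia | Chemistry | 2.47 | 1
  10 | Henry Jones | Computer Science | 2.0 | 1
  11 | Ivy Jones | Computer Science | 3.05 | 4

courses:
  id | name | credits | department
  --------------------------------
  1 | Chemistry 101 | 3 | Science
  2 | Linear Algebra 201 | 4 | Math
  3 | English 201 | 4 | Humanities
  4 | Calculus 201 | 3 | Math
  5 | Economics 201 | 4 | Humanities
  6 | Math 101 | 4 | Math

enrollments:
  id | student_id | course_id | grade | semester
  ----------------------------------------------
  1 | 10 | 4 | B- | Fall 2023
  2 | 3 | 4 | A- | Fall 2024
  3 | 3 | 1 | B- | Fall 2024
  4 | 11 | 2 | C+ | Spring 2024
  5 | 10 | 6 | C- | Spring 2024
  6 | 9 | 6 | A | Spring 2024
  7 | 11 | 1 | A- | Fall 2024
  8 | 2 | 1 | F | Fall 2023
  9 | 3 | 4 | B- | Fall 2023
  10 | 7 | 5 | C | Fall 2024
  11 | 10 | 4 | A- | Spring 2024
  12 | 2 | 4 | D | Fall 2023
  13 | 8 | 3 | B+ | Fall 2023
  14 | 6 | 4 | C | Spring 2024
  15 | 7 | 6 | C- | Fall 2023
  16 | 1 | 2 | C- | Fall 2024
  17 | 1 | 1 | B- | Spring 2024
SELECT major, COUNT(*) AS n FROM students GROUP BY major

Execution result:
major | n
Biology | 1
Chemistry | 4
Computer Science | 2
Engineering | 2
Physics | 2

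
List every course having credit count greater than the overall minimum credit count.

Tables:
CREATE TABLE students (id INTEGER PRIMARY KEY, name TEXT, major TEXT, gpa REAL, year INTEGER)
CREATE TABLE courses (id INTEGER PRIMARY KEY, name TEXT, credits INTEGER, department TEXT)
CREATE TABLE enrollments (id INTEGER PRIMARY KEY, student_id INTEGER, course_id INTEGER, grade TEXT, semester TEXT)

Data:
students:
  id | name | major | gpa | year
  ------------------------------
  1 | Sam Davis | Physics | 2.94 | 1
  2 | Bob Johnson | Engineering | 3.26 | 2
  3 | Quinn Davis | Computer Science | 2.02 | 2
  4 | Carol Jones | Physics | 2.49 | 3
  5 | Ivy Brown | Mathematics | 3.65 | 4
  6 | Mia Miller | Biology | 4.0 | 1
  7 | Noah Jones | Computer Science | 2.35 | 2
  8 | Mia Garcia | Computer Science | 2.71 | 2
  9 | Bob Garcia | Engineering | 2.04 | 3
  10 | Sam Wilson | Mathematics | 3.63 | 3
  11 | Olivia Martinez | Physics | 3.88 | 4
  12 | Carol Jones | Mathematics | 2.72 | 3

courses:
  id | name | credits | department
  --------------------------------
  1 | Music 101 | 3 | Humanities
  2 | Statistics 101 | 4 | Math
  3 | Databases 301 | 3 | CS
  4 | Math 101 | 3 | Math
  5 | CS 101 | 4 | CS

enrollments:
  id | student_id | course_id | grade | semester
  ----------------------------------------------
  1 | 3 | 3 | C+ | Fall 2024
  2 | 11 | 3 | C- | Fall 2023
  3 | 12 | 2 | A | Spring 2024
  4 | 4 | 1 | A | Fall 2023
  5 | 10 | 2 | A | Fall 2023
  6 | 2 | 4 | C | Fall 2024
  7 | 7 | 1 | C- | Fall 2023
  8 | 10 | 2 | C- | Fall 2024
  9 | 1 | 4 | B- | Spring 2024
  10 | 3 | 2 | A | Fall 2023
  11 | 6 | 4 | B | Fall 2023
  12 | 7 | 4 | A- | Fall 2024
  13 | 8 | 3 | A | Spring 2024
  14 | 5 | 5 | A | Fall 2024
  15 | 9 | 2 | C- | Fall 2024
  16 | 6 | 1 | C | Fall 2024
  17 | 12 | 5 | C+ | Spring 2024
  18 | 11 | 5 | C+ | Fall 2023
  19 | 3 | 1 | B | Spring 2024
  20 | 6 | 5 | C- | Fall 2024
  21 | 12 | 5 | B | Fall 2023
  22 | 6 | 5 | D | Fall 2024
SELECT name, credits FROM courses WHERE credits > (SELECT MIN(credits) FROM courses)

Execution result:
name | credits
Statistics 101 | 4
CS 101 | 4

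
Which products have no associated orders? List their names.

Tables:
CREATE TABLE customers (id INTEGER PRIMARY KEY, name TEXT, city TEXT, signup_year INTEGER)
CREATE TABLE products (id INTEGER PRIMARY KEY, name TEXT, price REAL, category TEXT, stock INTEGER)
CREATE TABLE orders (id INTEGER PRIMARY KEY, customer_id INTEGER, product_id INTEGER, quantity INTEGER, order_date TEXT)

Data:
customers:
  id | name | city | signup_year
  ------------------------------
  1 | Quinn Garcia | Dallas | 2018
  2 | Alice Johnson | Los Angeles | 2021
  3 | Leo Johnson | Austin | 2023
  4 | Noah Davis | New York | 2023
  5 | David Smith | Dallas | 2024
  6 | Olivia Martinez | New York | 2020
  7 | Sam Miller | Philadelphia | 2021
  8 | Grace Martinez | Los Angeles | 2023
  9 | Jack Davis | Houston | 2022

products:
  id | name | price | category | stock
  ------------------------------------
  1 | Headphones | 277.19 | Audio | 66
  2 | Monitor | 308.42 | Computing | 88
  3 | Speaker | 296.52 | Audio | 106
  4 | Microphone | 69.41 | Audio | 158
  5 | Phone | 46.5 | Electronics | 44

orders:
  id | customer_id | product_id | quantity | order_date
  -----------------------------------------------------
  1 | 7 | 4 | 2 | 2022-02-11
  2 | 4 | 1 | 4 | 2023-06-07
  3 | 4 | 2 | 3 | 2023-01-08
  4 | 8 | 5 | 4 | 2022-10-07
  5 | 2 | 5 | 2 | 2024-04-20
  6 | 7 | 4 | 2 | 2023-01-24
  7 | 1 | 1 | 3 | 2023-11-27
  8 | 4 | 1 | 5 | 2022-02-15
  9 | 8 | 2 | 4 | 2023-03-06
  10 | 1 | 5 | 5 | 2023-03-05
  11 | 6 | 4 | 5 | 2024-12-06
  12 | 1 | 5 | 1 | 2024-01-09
SELECT p.name FROM products p LEFT JOIN orders c ON c.product_id = p.id WHERE c.id IS NULL

Execution result:
Speaker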